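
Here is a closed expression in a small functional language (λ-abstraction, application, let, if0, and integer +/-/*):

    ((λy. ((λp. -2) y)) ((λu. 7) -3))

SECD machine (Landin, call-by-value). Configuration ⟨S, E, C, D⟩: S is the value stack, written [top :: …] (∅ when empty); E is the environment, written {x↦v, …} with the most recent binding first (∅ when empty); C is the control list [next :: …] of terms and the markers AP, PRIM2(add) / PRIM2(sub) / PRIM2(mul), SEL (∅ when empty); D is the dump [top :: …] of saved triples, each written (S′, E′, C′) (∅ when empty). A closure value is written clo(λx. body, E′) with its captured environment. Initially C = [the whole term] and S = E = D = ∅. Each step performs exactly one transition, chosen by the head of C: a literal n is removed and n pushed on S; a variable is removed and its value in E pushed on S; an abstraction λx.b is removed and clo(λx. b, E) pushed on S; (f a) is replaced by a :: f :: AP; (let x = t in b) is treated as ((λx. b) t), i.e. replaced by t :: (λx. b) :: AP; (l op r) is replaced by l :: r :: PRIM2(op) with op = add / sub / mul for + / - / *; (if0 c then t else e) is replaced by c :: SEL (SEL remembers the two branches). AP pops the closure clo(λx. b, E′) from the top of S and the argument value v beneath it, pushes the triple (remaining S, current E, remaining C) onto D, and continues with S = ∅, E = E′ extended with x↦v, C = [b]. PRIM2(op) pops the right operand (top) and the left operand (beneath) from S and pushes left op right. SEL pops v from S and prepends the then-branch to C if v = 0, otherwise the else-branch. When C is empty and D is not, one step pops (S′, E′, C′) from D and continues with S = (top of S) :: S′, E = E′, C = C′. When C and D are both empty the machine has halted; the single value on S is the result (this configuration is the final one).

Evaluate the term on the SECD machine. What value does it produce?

t=0: ⟨S=∅; E=∅; C=[((λy. ((λp. -2) y)) ((λu. 7) -3))]; D=∅⟩
t=1: ⟨S=∅; E=∅; C=[((λu. 7) -3) :: (λy. ((λp. -2) y)) :: AP]; D=∅⟩
t=2: ⟨S=∅; E=∅; C=[-3 :: (λu. 7) :: AP :: (λy. ((λp. -2) y)) :: AP]; D=∅⟩
t=3: ⟨S=[-3]; E=∅; C=[(λu. 7) :: AP :: (λy. ((λp. -2) y)) :: AP]; D=∅⟩
t=4: ⟨S=[clo(λu. 7, ∅) :: -3]; E=∅; C=[AP :: (λy. ((λp. -2) y)) :: AP]; D=∅⟩
t=5: ⟨S=∅; E={u↦-3}; C=[7]; D=[(∅, ∅, [(λy. ((λp. -2) y)) :: AP])]⟩
t=6: ⟨S=[7]; E={u↦-3}; C=∅; D=[(∅, ∅, [(λy. ((λp. -2) y)) :: AP])]⟩
t=7: ⟨S=[7]; E=∅; C=[(λy. ((λp. -2) y)) :: AP]; D=∅⟩
t=8: ⟨S=[clo(λy. ((λp. -2) y), ∅) :: 7]; E=∅; C=[AP]; D=∅⟩
t=9: ⟨S=∅; E={y↦7}; C=[((λp. -2) y)]; D=[(∅, ∅, ∅)]⟩
t=10: ⟨S=∅; E={y↦7}; C=[y :: (λp. -2) :: AP]; D=[(∅, ∅, ∅)]⟩
t=11: ⟨S=[7]; E={y↦7}; C=[(λp. -2) :: AP]; D=[(∅, ∅, ∅)]⟩
t=12: ⟨S=[clo(λp. -2, {y↦7}) :: 7]; E={y↦7}; C=[AP]; D=[(∅, ∅, ∅)]⟩
t=13: ⟨S=∅; E={p↦7, y↦7}; C=[-2]; D=[(∅, {y↦7}, ∅) :: (∅, ∅, ∅)]⟩
t=14: ⟨S=[-2]; E={p↦7, y↦7}; C=∅; D=[(∅, {y↦7}, ∅) :: (∅, ∅, ∅)]⟩
t=15: ⟨S=[-2]; E={y↦7}; C=∅; D=[(∅, ∅, ∅)]⟩
t=16: ⟨S=[-2]; E=∅; C=∅; D=∅⟩
→ final value -2

Answer: -2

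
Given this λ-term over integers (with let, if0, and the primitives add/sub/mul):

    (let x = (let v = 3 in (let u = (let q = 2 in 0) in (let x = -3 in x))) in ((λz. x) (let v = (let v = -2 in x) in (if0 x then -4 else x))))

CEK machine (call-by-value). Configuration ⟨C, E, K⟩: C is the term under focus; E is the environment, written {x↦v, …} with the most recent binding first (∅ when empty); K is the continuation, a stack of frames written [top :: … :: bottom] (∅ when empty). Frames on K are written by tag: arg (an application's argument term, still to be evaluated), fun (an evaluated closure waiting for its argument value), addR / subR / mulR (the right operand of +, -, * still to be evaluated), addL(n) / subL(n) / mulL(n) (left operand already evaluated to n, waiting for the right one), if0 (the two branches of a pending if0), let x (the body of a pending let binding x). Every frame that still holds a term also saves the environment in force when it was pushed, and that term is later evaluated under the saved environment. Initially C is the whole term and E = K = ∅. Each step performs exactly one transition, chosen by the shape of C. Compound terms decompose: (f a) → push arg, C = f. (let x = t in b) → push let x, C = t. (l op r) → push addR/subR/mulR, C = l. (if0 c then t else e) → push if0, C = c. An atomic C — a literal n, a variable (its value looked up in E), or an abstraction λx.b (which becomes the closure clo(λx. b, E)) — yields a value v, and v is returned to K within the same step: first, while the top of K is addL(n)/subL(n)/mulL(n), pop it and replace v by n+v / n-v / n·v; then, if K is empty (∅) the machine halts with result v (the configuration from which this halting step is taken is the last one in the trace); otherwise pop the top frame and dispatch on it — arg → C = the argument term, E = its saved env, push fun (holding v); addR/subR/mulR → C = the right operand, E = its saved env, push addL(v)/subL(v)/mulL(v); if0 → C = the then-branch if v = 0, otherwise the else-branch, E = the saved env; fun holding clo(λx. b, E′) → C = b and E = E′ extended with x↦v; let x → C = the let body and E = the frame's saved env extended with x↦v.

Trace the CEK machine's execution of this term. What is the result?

0. [C=(let x = (let v = 3 in (let u = (let q = 2 in 0) in (let x = -3 in x))) in ((λz. x) (let v = (let v = -2 in x) in (if0 x then -4 else x)))) | E=∅ | K=∅]
1. [C=(let v = 3 in (let u = (let q = 2 in 0) in (let x = -3 in x))) | E=∅ | K=[let x]]
2. [C=3 | E=∅ | K=[let v :: let x]]
3. [C=(let u = (let q = 2 in 0) in (let x = -3 in x)) | E={v↦3} | K=[let x]]
4. [C=(let q = 2 in 0) | E={v↦3} | K=[let u :: let x]]
5. [C=2 | E={v↦3} | K=[let q :: let u :: let x]]
6. [C=0 | E={q↦2, v↦3} | K=[let u :: let x]]
7. [C=(let x = -3 in x) | E={u↦0, v↦3} | K=[let x]]
8. [C=-3 | E={u↦0, v↦3} | K=[let x :: let x]]
9. [C=x | E={x↦-3, u↦0, v↦3} | K=[let x]]
10. [C=((λz. x) (let v = (let v = -2 in x) in (if0 x then -4 else x))) | E={x↦-3} | K=∅]
11. [C=(λz. x) | E={x↦-3} | K=[arg]]
12. [C=(let v = (let v = -2 in x) in (if0 x then -4 else x)) | E={x↦-3} | K=[fun]]
13. [C=(let v = -2 in x) | E={x↦-3} | K=[let v :: fun]]
14. [C=-2 | E={x↦-3} | K=[let v :: let v :: fun]]
15. [C=x | E={v↦-2, x↦-3} | K=[let v :: fun]]
16. [C=(if0 x then -4 else x) | E={v↦-3, x↦-3} | K=[fun]]
17. [C=x | E={v↦-3, x↦-3} | K=[if0 :: fun]]
18. [C=x | E={v↦-3, x↦-3} | K=[fun]]
19. [C=x | E={z↦-3, x↦-3} | K=∅]
→ final value -3

Answer: -3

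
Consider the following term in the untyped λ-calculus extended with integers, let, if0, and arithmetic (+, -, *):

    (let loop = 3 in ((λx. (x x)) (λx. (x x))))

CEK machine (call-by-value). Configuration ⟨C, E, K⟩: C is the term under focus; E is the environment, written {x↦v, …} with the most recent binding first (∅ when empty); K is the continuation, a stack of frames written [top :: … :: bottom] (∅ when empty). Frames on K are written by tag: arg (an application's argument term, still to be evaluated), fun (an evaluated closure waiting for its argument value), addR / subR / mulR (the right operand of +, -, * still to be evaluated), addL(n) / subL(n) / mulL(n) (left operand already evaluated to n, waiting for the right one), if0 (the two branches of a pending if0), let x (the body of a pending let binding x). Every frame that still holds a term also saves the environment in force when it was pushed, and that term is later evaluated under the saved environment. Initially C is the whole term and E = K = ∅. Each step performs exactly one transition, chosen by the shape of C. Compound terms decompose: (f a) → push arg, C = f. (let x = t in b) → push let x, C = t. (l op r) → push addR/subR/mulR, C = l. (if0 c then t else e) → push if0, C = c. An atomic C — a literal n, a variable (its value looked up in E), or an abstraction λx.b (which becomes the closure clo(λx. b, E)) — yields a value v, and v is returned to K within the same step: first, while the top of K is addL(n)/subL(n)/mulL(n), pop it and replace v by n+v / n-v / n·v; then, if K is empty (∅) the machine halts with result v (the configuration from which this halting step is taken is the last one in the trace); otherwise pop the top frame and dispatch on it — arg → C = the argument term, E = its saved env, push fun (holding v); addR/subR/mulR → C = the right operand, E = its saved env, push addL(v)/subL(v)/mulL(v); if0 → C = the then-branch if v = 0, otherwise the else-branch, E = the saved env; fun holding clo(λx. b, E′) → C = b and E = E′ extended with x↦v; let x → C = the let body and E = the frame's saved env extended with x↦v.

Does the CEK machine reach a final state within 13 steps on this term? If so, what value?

Answer: DIVERGES (no final state within 13 steps)

Execution trace:
step 0: ⟨C=(let loop = 3 in ((λx. (x x)) (λx. (x x)))); E=∅; K=∅⟩
step 1: ⟨C=3; E=∅; K=[let loop]⟩
step 2: ⟨C=((λx. (x x)) (λx. (x x))); E={loop↦3}; K=∅⟩
step 3: ⟨C=(λx. (x x)); E={loop↦3}; K=[arg]⟩
step 4: ⟨C=(λx. (x x)); E={loop↦3}; K=[fun]⟩
step 5: ⟨C=(x x); E={x↦clo(λx. (x x), {loop↦3}), loop↦3}; K=∅⟩
step 6: ⟨C=x; E={x↦clo(λx. (x x), {loop↦3}), loop↦3}; K=[arg]⟩
step 7: ⟨C=x; E={x↦clo(λx. (x x), {loop↦3}), loop↦3}; K=[fun]⟩
… configuration repeats with period 3 (steps 5–7 recur indefinitely) …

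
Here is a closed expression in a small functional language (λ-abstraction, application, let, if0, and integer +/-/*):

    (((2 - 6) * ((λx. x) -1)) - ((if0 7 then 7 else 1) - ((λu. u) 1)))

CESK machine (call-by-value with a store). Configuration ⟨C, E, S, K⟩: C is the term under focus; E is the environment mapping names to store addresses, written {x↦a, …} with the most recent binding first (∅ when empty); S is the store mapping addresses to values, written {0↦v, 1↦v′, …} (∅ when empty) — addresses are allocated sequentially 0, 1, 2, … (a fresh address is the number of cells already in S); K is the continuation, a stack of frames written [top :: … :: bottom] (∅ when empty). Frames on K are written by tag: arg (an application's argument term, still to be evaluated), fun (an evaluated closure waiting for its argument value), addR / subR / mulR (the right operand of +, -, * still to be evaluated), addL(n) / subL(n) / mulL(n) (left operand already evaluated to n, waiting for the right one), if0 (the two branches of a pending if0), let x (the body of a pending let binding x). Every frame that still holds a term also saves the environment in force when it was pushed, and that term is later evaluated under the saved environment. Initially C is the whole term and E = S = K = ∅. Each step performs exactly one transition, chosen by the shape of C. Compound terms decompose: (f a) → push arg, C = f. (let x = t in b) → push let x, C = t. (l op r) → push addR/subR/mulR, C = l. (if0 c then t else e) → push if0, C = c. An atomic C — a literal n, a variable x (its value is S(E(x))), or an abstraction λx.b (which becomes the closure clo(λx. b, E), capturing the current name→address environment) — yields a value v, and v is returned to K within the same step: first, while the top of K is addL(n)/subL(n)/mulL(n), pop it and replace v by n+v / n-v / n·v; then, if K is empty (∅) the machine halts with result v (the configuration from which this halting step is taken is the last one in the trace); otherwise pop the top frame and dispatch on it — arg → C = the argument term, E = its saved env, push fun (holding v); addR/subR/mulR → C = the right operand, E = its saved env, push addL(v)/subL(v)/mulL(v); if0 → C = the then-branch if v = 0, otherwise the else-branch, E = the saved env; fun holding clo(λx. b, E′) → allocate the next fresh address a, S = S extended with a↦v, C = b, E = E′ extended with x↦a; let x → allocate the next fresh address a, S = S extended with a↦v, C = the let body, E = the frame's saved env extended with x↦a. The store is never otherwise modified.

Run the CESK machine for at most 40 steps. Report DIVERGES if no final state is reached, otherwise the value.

Answer: 4

Execution trace:
step 0: [C=(((2 - 6) * ((λx. x) -1)) - ((if0 7 then 7 else 1) - ((λu. u) 1))) | E=∅ | S=∅ | K=∅]
step 1: [C=((2 - 6) * ((λx. x) -1)) | E=∅ | S=∅ | K=[subR]]
step 2: [C=(2 - 6) | E=∅ | S=∅ | K=[mulR :: subR]]
step 3: [C=2 | E=∅ | S=∅ | K=[subR :: mulR :: subR]]
step 4: [C=6 | E=∅ | S=∅ | K=[subL(2) :: mulR :: subR]]
step 5: [C=((λx. x) -1) | E=∅ | S=∅ | K=[mulL(-4) :: subR]]
step 6: [C=(λx. x) | E=∅ | S=∅ | K=[arg :: mulL(-4) :: subR]]
step 7: [C=-1 | E=∅ | S=∅ | K=[fun :: mulL(-4) :: subR]]
step 8: [C=x | E={x↦0} | S={0↦-1} | K=[mulL(-4) :: subR]]
step 9: [C=((if0 7 then 7 else 1) - ((λu. u) 1)) | E=∅ | S={0↦-1} | K=[subL(4)]]
step 10: [C=(if0 7 then 7 else 1) | E=∅ | S={0↦-1} | K=[subR :: subL(4)]]
step 11: [C=7 | E=∅ | S={0↦-1} | K=[if0 :: subR :: subL(4)]]
step 12: [C=1 | E=∅ | S={0↦-1} | K=[subR :: subL(4)]]
step 13: [C=((λu. u) 1) | E=∅ | S={0↦-1} | K=[subL(1) :: subL(4)]]
step 14: [C=(λu. u) | E=∅ | S={0↦-1} | K=[arg :: subL(1) :: subL(4)]]
step 15: [C=1 | E=∅ | S={0↦-1} | K=[fun :: subL(1) :: subL(4)]]
step 16: [C=u | E={u↦1} | S={0↦-1, 1↦1} | K=[subL(1) :: subL(4)]]
→ final value 4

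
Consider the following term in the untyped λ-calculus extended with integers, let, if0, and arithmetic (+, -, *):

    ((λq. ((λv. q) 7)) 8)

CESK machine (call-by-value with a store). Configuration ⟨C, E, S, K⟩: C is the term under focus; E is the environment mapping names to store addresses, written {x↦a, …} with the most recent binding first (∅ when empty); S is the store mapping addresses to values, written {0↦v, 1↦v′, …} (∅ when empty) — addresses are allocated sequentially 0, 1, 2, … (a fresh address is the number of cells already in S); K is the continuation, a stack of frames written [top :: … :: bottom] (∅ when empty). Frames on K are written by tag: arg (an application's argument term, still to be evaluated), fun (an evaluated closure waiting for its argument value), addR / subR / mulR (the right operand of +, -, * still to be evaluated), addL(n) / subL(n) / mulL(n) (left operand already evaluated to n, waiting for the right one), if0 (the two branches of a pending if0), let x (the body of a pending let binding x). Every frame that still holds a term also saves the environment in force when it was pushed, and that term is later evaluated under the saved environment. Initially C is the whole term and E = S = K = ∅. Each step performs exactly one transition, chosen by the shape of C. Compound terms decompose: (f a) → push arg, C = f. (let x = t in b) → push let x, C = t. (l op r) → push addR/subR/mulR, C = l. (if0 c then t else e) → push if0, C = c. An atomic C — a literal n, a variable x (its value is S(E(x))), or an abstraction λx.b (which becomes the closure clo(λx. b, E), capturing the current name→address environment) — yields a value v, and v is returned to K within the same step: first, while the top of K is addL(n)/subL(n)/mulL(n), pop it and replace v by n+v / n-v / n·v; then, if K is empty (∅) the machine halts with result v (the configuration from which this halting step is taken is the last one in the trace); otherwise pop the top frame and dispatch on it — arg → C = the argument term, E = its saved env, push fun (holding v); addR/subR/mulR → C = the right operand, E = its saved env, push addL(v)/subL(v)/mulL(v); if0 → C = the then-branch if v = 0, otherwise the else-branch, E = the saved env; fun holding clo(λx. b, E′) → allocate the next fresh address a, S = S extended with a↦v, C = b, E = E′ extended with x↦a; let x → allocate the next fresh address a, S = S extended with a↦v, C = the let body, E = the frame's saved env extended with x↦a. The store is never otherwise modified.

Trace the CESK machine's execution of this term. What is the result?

Answer: 8

Machine steps:
0. ⟨C=((λq. ((λv. q) 7)) 8); E=∅; S=∅; K=∅⟩
1. ⟨C=(λq. ((λv. q) 7)); E=∅; S=∅; K=[arg]⟩
2. ⟨C=8; E=∅; S=∅; K=[fun]⟩
3. ⟨C=((λv. q) 7); E={q↦0}; S={0↦8}; K=∅⟩
4. ⟨C=(λv. q); E={q↦0}; S={0↦8}; K=[arg]⟩
5. ⟨C=7; E={q↦0}; S={0↦8}; K=[fun]⟩
6. ⟨C=q; E={v↦1, q↦0}; S={0↦8, 1↦7}; K=∅⟩
→ final value 8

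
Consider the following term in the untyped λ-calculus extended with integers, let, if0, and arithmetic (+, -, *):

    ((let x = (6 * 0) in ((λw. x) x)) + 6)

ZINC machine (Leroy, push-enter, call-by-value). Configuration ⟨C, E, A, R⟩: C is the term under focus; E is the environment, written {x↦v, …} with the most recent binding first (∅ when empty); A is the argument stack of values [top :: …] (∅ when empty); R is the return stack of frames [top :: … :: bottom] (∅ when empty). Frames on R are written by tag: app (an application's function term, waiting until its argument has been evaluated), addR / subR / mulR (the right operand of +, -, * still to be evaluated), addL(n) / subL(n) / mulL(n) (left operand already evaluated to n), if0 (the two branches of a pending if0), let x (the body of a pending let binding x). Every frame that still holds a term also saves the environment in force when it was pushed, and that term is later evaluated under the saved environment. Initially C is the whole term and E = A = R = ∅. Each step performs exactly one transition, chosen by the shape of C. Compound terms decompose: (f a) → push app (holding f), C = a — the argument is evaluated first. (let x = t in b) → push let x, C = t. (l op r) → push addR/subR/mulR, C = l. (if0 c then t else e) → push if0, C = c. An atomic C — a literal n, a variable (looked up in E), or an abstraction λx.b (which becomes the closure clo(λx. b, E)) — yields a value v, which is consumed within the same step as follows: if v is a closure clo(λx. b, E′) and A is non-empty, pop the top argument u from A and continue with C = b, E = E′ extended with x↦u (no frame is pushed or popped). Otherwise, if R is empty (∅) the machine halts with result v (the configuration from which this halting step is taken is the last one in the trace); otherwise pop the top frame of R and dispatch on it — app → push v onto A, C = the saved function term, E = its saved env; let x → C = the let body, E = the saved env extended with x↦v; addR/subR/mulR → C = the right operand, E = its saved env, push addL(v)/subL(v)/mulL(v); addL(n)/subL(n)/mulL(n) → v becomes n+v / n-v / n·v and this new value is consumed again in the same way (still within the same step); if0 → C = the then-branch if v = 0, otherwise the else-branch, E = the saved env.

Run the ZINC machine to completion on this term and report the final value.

t=0: ⟨C=((let x = (6 * 0) in ((λw. x) x)) + 6); E=∅; A=∅; R=∅⟩
t=1: ⟨C=(let x = (6 * 0) in ((λw. x) x)); E=∅; A=∅; R=[addR]⟩
t=2: ⟨C=(6 * 0); E=∅; A=∅; R=[let x :: addR]⟩
t=3: ⟨C=6; E=∅; A=∅; R=[mulR :: let x :: addR]⟩
t=4: ⟨C=0; E=∅; A=∅; R=[mulL(6) :: let x :: addR]⟩
t=5: ⟨C=((λw. x) x); E={x↦0}; A=∅; R=[addR]⟩
t=6: ⟨C=x; E={x↦0}; A=∅; R=[app :: addR]⟩
t=7: ⟨C=(λw. x); E={x↦0}; A=[0]; R=[addR]⟩
t=8: ⟨C=x; E={w↦0, x↦0}; A=∅; R=[addR]⟩
t=9: ⟨C=6; E=∅; A=∅; R=[addL(0)]⟩
→ final value 6

Answer: 6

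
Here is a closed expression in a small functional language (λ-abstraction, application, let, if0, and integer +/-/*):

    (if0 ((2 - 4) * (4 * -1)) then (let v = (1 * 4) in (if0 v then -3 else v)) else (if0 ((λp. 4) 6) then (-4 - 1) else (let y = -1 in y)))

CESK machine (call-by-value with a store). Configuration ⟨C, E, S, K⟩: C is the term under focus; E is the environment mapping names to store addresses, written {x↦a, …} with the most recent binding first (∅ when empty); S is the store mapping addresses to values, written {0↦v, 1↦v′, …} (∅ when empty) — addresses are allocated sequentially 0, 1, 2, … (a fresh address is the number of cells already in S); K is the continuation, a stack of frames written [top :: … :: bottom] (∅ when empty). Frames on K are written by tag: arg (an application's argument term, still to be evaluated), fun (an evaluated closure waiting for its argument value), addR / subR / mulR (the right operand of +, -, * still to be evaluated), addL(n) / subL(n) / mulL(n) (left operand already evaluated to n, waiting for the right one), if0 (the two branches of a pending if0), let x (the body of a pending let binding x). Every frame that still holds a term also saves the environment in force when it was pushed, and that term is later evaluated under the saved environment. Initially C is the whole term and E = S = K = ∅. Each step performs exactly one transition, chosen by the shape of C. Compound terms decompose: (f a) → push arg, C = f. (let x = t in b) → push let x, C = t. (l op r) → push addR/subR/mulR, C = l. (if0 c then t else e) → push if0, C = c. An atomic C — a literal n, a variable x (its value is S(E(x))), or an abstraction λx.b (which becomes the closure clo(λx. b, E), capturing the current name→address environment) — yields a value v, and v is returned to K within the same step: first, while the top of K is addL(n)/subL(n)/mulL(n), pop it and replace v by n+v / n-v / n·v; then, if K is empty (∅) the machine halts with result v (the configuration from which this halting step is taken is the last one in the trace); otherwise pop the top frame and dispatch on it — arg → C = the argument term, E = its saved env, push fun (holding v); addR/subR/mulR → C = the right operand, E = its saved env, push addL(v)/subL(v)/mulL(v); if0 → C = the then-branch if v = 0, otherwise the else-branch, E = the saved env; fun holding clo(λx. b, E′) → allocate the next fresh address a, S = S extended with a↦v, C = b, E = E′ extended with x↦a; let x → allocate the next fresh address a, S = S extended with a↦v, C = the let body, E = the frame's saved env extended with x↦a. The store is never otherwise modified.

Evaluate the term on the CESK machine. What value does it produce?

0. <C=(if0 ((2 - 4) * (4 * -1)) then (let v = (1 * 4) in (if0 v then -3 else v)) else (if0 ((λp. 4) 6) then (-4 - 1) else (let y = -1 in y))), E=∅, S=∅, K=∅>
1. <C=((2 - 4) * (4 * -1)), E=∅, S=∅, K=[if0]>
2. <C=(2 - 4), E=∅, S=∅, K=[mulR :: if0]>
3. <C=2, E=∅, S=∅, K=[subR :: mulR :: if0]>
4. <C=4, E=∅, S=∅, K=[subL(2) :: mulR :: if0]>
5. <C=(4 * -1), E=∅, S=∅, K=[mulL(-2) :: if0]>
6. <C=4, E=∅, S=∅, K=[mulR :: mulL(-2) :: if0]>
7. <C=-1, E=∅, S=∅, K=[mulL(4) :: mulL(-2) :: if0]>
8. <C=(if0 ((λp. 4) 6) then (-4 - 1) else (let y = -1 in y)), E=∅, S=∅, K=∅>
9. <C=((λp. 4) 6), E=∅, S=∅, K=[if0]>
10. <C=(λp. 4), E=∅, S=∅, K=[arg :: if0]>
11. <C=6, E=∅, S=∅, K=[fun :: if0]>
12. <C=4, E={p↦0}, S={0↦6}, K=[if0]>
13. <C=(let y = -1 in y), E=∅, S={0↦6}, K=∅>
14. <C=-1, E=∅, S={0↦6}, K=[let y]>
15. <C=y, E={y↦1}, S={0↦6, 1↦-1}, K=∅>
→ final value -1

Answer: -1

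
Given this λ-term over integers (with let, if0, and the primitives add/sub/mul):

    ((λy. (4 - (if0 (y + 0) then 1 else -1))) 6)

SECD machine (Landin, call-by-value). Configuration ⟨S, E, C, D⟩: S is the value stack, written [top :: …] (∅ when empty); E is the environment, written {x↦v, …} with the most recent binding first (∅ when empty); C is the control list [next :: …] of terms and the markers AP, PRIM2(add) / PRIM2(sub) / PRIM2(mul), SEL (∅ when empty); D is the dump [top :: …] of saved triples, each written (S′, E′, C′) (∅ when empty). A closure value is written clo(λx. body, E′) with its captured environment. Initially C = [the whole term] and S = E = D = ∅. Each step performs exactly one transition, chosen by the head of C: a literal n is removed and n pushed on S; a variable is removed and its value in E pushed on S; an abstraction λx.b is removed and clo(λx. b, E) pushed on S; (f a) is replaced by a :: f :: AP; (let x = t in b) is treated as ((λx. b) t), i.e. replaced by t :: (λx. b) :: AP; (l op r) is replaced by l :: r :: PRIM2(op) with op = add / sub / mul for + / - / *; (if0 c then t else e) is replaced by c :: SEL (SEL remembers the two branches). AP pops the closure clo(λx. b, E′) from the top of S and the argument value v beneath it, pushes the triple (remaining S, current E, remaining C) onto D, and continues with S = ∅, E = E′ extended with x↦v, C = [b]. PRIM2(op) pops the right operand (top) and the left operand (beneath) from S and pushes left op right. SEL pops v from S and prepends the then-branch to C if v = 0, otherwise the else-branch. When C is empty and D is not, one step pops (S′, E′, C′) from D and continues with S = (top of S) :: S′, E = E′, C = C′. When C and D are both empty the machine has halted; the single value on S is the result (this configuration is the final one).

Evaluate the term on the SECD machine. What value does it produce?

Answer: 5

Derivation:
t=0: [S=∅ | E=∅ | C=[((λy. (4 - (if0 (y + 0) then 1 else -1))) 6)] | D=∅]
t=1: [S=∅ | E=∅ | C=[6 :: (λy. (4 - (if0 (y + 0) then 1 else -1))) :: AP] | D=∅]
t=2: [S=[6] | E=∅ | C=[(λy. (4 - (if0 (y + 0) then 1 else -1))) :: AP] | D=∅]
t=3: [S=[clo(λy. (4 - (if0 (y + 0) then 1 else -1)), ∅) :: 6] | E=∅ | C=[AP] | D=∅]
t=4: [S=∅ | E={y↦6} | C=[(4 - (if0 (y + 0) then 1 else -1))] | D=[(∅, ∅, ∅)]]
t=5: [S=∅ | E={y↦6} | C=[4 :: (if0 (y + 0) then 1 else -1) :: PRIM2(sub)] | D=[(∅, ∅, ∅)]]
t=6: [S=[4] | E={y↦6} | C=[(if0 (y + 0) then 1 else -1) :: PRIM2(sub)] | D=[(∅, ∅, ∅)]]
t=7: [S=[4] | E={y↦6} | C=[(y + 0) :: SEL :: PRIM2(sub)] | D=[(∅, ∅, ∅)]]
t=8: [S=[4] | E={y↦6} | C=[y :: 0 :: PRIM2(add) :: SEL :: PRIM2(sub)] | D=[(∅, ∅, ∅)]]
t=9: [S=[6 :: 4] | E={y↦6} | C=[0 :: PRIM2(add) :: SEL :: PRIM2(sub)] | D=[(∅, ∅, ∅)]]
t=10: [S=[0 :: 6 :: 4] | E={y↦6} | C=[PRIM2(add) :: SEL :: PRIM2(sub)] | D=[(∅, ∅, ∅)]]
t=11: [S=[6 :: 4] | E={y↦6} | C=[SEL :: PRIM2(sub)] | D=[(∅, ∅, ∅)]]
t=12: [S=[4] | E={y↦6} | C=[-1 :: PRIM2(sub)] | D=[(∅, ∅, ∅)]]
t=13: [S=[-1 :: 4] | E={y↦6} | C=[PRIM2(sub)] | D=[(∅, ∅, ∅)]]
t=14: [S=[5] | E={y↦6} | C=∅ | D=[(∅, ∅, ∅)]]
t=15: [S=[5] | E=∅ | C=∅ | D=∅]
→ final value 5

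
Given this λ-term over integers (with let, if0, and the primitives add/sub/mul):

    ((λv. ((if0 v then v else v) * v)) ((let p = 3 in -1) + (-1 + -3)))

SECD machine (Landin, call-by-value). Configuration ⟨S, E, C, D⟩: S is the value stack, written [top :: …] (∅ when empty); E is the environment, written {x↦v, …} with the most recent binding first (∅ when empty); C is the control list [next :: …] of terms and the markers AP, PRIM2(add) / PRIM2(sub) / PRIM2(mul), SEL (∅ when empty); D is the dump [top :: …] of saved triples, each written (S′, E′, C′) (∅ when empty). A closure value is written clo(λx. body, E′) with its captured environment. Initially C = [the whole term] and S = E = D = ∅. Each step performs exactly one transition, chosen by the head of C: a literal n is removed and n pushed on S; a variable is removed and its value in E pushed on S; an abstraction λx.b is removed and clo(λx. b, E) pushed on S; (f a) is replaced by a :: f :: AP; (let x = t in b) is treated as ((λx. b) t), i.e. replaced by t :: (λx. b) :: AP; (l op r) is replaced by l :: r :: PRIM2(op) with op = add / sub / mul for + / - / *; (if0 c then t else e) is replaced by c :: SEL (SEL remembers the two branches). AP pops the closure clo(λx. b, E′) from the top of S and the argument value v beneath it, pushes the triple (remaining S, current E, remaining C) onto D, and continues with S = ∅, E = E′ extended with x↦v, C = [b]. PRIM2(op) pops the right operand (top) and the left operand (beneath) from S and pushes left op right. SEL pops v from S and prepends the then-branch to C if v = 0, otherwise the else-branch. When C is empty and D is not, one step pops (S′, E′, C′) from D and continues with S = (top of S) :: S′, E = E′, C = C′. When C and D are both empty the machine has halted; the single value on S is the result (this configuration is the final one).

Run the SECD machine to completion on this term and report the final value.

0. [S=∅ | E=∅ | C=[((λv. ((if0 v then v else v) * v)) ((let p = 3 in -1) + (-1 + -3)))] | D=∅]
1. [S=∅ | E=∅ | C=[((let p = 3 in -1) + (-1 + -3)) :: (λv. ((if0 v then v else v) * v)) :: AP] | D=∅]
2. [S=∅ | E=∅ | C=[(let p = 3 in -1) :: (-1 + -3) :: PRIM2(add) :: (λv. ((if0 v then v else v) * v)) :: AP] | D=∅]
3. [S=∅ | E=∅ | C=[3 :: (λp. -1) :: AP :: (-1 + -3) :: PRIM2(add) :: (λv. ((if0 v then v else v) * v)) :: AP] | D=∅]
4. [S=[3] | E=∅ | C=[(λp. -1) :: AP :: (-1 + -3) :: PRIM2(add) :: (λv. ((if0 v then v else v) * v)) :: AP] | D=∅]
5. [S=[clo(λp. -1, ∅) :: 3] | E=∅ | C=[AP :: (-1 + -3) :: PRIM2(add) :: (λv. ((if0 v then v else v) * v)) :: AP] | D=∅]
6. [S=∅ | E={p↦3} | C=[-1] | D=[(∅, ∅, [(-1 + -3) :: PRIM2(add) :: (λv. ((if0 v then v else v) * v)) :: AP])]]
7. [S=[-1] | E={p↦3} | C=∅ | D=[(∅, ∅, [(-1 + -3) :: PRIM2(add) :: (λv. ((if0 v then v else v) * v)) :: AP])]]
8. [S=[-1] | E=∅ | C=[(-1 + -3) :: PRIM2(add) :: (λv. ((if0 v then v else v) * v)) :: AP] | D=∅]
9. [S=[-1] | E=∅ | C=[-1 :: -3 :: PRIM2(add) :: PRIM2(add) :: (λv. ((if0 v then v else v) * v)) :: AP] | D=∅]
10. [S=[-1 :: -1] | E=∅ | C=[-3 :: PRIM2(add) :: PRIM2(add) :: (λv. ((if0 v then v else v) * v)) :: AP] | D=∅]
11. [S=[-3 :: -1 :: -1] | E=∅ | C=[PRIM2(add) :: PRIM2(add) :: (λv. ((if0 v then v else v) * v)) :: AP] | D=∅]
12. [S=[-4 :: -1] | E=∅ | C=[PRIM2(add) :: (λv. ((if0 v then v else v) * v)) :: AP] | D=∅]
13. [S=[-5] | E=∅ | C=[(λv. ((if0 v then v else v) * v)) :: AP] | D=∅]
14. [S=[clo(λv. ((if0 v then v else v) * v), ∅) :: -5] | E=∅ | C=[AP] | D=∅]
15. [S=∅ | E={v↦-5} | C=[((if0 v then v else v) * v)] | D=[(∅, ∅, ∅)]]
16. [S=∅ | E={v↦-5} | C=[(if0 v then v else v) :: v :: PRIM2(mul)] | D=[(∅, ∅, ∅)]]
17. [S=∅ | E={v↦-5} | C=[v :: SEL :: v :: PRIM2(mul)] | D=[(∅, ∅, ∅)]]
18. [S=[-5] | E={v↦-5} | C=[SEL :: v :: PRIM2(mul)] | D=[(∅, ∅, ∅)]]
19. [S=∅ | E={v↦-5} | C=[v :: v :: PRIM2(mul)] | D=[(∅, ∅, ∅)]]
20. [S=[-5] | E={v↦-5} | C=[v :: PRIM2(mul)] | D=[(∅, ∅, ∅)]]
21. [S=[-5 :: -5] | E={v↦-5} | C=[PRIM2(mul)] | D=[(∅, ∅, ∅)]]
22. [S=[25] | E={v↦-5} | C=∅ | D=[(∅, ∅, ∅)]]
23. [S=[25] | E=∅ | C=∅ | D=∅]
→ final value 25

Answer: 25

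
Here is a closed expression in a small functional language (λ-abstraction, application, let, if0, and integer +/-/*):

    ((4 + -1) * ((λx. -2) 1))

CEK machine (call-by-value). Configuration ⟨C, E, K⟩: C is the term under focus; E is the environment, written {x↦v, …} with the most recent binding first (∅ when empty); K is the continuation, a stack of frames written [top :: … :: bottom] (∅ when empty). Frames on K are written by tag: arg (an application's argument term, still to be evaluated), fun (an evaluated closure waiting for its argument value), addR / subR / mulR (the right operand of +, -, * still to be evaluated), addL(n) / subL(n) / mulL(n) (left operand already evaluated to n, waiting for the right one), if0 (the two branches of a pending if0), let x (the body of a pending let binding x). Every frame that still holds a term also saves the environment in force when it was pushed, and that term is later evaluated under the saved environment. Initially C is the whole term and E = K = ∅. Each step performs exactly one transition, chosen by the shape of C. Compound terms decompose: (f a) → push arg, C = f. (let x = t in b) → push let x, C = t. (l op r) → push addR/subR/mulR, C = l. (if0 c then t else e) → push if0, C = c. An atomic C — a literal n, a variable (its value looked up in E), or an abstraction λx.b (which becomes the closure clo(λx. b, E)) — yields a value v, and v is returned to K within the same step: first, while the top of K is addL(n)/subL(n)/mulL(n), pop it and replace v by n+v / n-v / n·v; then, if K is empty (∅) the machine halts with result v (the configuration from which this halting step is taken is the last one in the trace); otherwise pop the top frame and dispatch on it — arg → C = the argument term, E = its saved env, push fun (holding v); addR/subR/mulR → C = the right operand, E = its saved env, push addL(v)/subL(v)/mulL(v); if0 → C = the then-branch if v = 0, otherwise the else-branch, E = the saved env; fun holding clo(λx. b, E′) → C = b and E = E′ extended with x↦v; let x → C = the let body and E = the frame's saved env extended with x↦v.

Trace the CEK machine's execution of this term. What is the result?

Answer: -6

Execution trace:
t=0: [C=((4 + -1) * ((λx. -2) 1)) | E=∅ | K=∅]
t=1: [C=(4 + -1) | E=∅ | K=[mulR]]
t=2: [C=4 | E=∅ | K=[addR :: mulR]]
t=3: [C=-1 | E=∅ | K=[addL(4) :: mulR]]
t=4: [C=((λx. -2) 1) | E=∅ | K=[mulL(3)]]
t=5: [C=(λx. -2) | E=∅ | K=[arg :: mulL(3)]]
t=6: [C=1 | E=∅ | K=[fun :: mulL(3)]]
t=7: [C=-2 | E={x↦1} | K=[mulL(3)]]
→ final value -6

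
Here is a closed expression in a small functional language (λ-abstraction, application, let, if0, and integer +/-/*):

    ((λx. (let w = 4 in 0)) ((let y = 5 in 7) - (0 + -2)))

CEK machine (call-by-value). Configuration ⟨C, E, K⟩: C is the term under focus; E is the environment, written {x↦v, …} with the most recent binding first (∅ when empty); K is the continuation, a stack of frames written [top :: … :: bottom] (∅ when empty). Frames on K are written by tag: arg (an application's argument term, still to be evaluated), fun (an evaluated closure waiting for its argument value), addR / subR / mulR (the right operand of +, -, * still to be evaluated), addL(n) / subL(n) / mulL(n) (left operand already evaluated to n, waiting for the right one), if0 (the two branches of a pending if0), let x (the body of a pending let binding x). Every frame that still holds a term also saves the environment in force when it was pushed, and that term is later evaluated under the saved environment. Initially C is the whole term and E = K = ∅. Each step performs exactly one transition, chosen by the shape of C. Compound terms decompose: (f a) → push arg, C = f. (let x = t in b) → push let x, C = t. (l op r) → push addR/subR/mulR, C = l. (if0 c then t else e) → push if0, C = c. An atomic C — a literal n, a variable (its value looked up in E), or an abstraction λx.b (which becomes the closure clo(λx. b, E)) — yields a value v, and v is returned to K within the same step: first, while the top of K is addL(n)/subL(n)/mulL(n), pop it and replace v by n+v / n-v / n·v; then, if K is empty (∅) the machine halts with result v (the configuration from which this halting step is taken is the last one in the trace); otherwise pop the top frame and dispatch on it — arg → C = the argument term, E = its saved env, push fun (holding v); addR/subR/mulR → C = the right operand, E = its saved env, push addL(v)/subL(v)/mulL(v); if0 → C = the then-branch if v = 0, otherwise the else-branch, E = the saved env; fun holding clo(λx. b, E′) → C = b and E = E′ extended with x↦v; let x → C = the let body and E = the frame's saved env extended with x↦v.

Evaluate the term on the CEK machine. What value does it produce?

Answer: 0

Derivation:
[0] <C=((λx. (let w = 4 in 0)) ((let y = 5 in 7) - (0 + -2))), E=∅, K=∅>
[1] <C=(λx. (let w = 4 in 0)), E=∅, K=[arg]>
[2] <C=((let y = 5 in 7) - (0 + -2)), E=∅, K=[fun]>
[3] <C=(let y = 5 in 7), E=∅, K=[subR :: fun]>
[4] <C=5, E=∅, K=[let y :: subR :: fun]>
[5] <C=7, E={y↦5}, K=[subR :: fun]>
[6] <C=(0 + -2), E=∅, K=[subL(7) :: fun]>
[7] <C=0, E=∅, K=[addR :: subL(7) :: fun]>
[8] <C=-2, E=∅, K=[addL(0) :: subL(7) :: fun]>
[9] <C=(let w = 4 in 0), E={x↦9}, K=∅>
[10] <C=4, E={x↦9}, K=[let w]>
[11] <C=0, E={w↦4, x↦9}, K=∅>
→ final value 0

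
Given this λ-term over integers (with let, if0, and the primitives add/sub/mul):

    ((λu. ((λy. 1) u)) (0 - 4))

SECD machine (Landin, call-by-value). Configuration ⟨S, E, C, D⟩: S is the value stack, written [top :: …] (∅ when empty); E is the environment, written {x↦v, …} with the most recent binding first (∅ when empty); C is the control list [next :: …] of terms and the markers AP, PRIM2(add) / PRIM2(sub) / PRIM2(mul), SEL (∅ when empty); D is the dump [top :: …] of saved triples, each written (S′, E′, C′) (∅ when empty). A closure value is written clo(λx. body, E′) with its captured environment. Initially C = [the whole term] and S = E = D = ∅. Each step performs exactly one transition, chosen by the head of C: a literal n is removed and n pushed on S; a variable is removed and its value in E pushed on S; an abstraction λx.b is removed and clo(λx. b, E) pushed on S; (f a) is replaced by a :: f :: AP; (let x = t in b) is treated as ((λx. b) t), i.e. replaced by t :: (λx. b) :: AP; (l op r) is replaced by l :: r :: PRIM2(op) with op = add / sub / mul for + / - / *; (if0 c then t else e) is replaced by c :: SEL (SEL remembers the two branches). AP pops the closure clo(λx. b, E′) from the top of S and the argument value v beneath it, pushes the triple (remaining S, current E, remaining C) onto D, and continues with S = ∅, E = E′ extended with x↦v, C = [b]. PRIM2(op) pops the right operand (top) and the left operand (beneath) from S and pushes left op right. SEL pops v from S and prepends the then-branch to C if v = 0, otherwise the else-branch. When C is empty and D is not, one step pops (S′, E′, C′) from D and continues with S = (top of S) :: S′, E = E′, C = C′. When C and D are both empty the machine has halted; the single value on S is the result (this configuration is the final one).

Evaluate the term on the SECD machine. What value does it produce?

[0] [S=∅ | E=∅ | C=[((λu. ((λy. 1) u)) (0 - 4))] | D=∅]
[1] [S=∅ | E=∅ | C=[(0 - 4) :: (λu. ((λy. 1) u)) :: AP] | D=∅]
[2] [S=∅ | E=∅ | C=[0 :: 4 :: PRIM2(sub) :: (λu. ((λy. 1) u)) :: AP] | D=∅]
[3] [S=[0] | E=∅ | C=[4 :: PRIM2(sub) :: (λu. ((λy. 1) u)) :: AP] | D=∅]
[4] [S=[4 :: 0] | E=∅ | C=[PRIM2(sub) :: (λu. ((λy. 1) u)) :: AP] | D=∅]
[5] [S=[-4] | E=∅ | C=[(λu. ((λy. 1) u)) :: AP] | D=∅]
[6] [S=[clo(λu. ((λy. 1) u), ∅) :: -4] | E=∅ | C=[AP] | D=∅]
[7] [S=∅ | E={u↦-4} | C=[((λy. 1) u)] | D=[(∅, ∅, ∅)]]
[8] [S=∅ | E={u↦-4} | C=[u :: (λy. 1) :: AP] | D=[(∅, ∅, ∅)]]
[9] [S=[-4] | E={u↦-4} | C=[(λy. 1) :: AP] | D=[(∅, ∅, ∅)]]
[10] [S=[clo(λy. 1, {u↦-4}) :: -4] | E={u↦-4} | C=[AP] | D=[(∅, ∅, ∅)]]
[11] [S=∅ | E={y↦-4, u↦-4} | C=[1] | D=[(∅, {u↦-4}, ∅) :: (∅, ∅, ∅)]]
[12] [S=[1] | E={y↦-4, u↦-4} | C=∅ | D=[(∅, {u↦-4}, ∅) :: (∅, ∅, ∅)]]
[13] [S=[1] | E={u↦-4} | C=∅ | D=[(∅, ∅, ∅)]]
[14] [S=[1] | E=∅ | C=∅ | D=∅]
→ final value 1

Answer: 1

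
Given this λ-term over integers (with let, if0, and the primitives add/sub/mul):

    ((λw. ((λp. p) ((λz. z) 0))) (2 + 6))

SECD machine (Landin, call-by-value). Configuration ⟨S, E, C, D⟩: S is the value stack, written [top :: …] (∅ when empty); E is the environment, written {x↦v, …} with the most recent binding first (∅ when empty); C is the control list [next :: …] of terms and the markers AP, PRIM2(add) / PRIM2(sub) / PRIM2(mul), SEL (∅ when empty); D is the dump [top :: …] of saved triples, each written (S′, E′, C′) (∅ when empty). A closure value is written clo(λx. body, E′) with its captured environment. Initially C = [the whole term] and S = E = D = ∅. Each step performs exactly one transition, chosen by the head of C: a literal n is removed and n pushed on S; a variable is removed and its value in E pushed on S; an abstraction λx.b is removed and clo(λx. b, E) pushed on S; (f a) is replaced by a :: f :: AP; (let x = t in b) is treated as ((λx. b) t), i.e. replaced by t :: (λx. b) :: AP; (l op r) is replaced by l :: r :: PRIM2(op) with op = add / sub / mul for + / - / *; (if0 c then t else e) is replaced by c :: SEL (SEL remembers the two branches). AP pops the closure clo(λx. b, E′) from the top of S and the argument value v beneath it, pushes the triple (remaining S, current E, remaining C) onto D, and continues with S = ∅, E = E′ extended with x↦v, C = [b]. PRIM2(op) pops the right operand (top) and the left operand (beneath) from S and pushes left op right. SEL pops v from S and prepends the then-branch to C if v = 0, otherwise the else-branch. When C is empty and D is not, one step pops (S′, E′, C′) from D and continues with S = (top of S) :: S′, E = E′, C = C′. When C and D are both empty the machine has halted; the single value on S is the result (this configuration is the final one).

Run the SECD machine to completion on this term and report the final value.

0. ⟨S=∅; E=∅; C=[((λw. ((λp. p) ((λz. z) 0))) (2 + 6))]; D=∅⟩
1. ⟨S=∅; E=∅; C=[(2 + 6) :: (λw. ((λp. p) ((λz. z) 0))) :: AP]; D=∅⟩
2. ⟨S=∅; E=∅; C=[2 :: 6 :: PRIM2(add) :: (λw. ((λp. p) ((λz. z) 0))) :: AP]; D=∅⟩
3. ⟨S=[2]; E=∅; C=[6 :: PRIM2(add) :: (λw. ((λp. p) ((λz. z) 0))) :: AP]; D=∅⟩
4. ⟨S=[6 :: 2]; E=∅; C=[PRIM2(add) :: (λw. ((λp. p) ((λz. z) 0))) :: AP]; D=∅⟩
5. ⟨S=[8]; E=∅; C=[(λw. ((λp. p) ((λz. z) 0))) :: AP]; D=∅⟩
6. ⟨S=[clo(λw. ((λp. p) ((λz. z) 0)), ∅) :: 8]; E=∅; C=[AP]; D=∅⟩
7. ⟨S=∅; E={w↦8}; C=[((λp. p) ((λz. z) 0))]; D=[(∅, ∅, ∅)]⟩
8. ⟨S=∅; E={w↦8}; C=[((λz. z) 0) :: (λp. p) :: AP]; D=[(∅, ∅, ∅)]⟩
9. ⟨S=∅; E={w↦8}; C=[0 :: (λz. z) :: AP :: (λp. p) :: AP]; D=[(∅, ∅, ∅)]⟩
10. ⟨S=[0]; E={w↦8}; C=[(λz. z) :: AP :: (λp. p) :: AP]; D=[(∅, ∅, ∅)]⟩
11. ⟨S=[clo(λz. z, {w↦8}) :: 0]; E={w↦8}; C=[AP :: (λp. p) :: AP]; D=[(∅, ∅, ∅)]⟩
12. ⟨S=∅; E={z↦0, w↦8}; C=[z]; D=[(∅, {w↦8}, [(λp. p) :: AP]) :: (∅, ∅, ∅)]⟩
13. ⟨S=[0]; E={z↦0, w↦8}; C=∅; D=[(∅, {w↦8}, [(λp. p) :: AP]) :: (∅, ∅, ∅)]⟩
14. ⟨S=[0]; E={w↦8}; C=[(λp. p) :: AP]; D=[(∅, ∅, ∅)]⟩
15. ⟨S=[clo(λp. p, {w↦8}) :: 0]; E={w↦8}; C=[AP]; D=[(∅, ∅, ∅)]⟩
16. ⟨S=∅; E={p↦0, w↦8}; C=[p]; D=[(∅, {w↦8}, ∅) :: (∅, ∅, ∅)]⟩
17. ⟨S=[0]; E={p↦0, w↦8}; C=∅; D=[(∅, {w↦8}, ∅) :: (∅, ∅, ∅)]⟩
18. ⟨S=[0]; E={w↦8}; C=∅; D=[(∅, ∅, ∅)]⟩
19. ⟨S=[0]; E=∅; C=∅; D=∅⟩
→ final value 0

Answer: 0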